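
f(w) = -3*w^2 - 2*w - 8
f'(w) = -6*w - 2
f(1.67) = -19.71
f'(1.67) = -12.02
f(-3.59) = -39.48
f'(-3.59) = 19.54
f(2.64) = -34.19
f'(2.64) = -17.84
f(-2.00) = -16.00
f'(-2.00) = 10.00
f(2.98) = -40.60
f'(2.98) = -19.88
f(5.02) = -93.64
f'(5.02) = -32.12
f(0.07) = -8.15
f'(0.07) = -2.42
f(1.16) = -14.36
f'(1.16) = -8.96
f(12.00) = -464.00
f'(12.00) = -74.00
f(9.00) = -269.00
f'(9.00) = -56.00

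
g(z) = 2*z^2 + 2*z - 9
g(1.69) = 0.09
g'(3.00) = 14.00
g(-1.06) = -8.87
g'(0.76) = 5.04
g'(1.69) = 8.76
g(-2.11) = -4.32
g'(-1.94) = -5.76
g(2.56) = 9.23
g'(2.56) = 12.24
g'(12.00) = 50.00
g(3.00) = 15.00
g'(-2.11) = -6.44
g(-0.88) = -9.21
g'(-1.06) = -2.24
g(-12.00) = 255.00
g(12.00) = 303.00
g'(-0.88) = -1.52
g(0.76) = -6.32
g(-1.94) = -5.35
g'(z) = 4*z + 2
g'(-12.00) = -46.00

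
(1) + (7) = 8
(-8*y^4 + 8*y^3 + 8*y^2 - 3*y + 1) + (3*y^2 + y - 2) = -8*y^4 + 8*y^3 + 11*y^2 - 2*y - 1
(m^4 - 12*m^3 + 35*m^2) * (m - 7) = m^5 - 19*m^4 + 119*m^3 - 245*m^2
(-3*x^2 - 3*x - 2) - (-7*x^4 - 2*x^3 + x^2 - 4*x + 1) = 7*x^4 + 2*x^3 - 4*x^2 + x - 3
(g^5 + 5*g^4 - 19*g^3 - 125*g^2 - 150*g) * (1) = g^5 + 5*g^4 - 19*g^3 - 125*g^2 - 150*g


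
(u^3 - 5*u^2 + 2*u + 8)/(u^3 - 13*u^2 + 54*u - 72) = (u^2 - u - 2)/(u^2 - 9*u + 18)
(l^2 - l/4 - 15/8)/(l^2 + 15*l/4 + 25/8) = (2*l - 3)/(2*l + 5)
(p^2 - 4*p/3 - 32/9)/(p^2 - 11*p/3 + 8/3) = (p + 4/3)/(p - 1)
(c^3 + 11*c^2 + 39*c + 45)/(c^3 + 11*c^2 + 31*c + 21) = (c^2 + 8*c + 15)/(c^2 + 8*c + 7)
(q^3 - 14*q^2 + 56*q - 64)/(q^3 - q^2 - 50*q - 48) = (q^2 - 6*q + 8)/(q^2 + 7*q + 6)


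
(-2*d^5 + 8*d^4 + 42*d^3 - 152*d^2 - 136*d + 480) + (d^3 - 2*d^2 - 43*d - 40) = -2*d^5 + 8*d^4 + 43*d^3 - 154*d^2 - 179*d + 440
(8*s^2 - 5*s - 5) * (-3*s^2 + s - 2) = -24*s^4 + 23*s^3 - 6*s^2 + 5*s + 10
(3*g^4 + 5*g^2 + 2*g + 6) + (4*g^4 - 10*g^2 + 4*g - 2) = 7*g^4 - 5*g^2 + 6*g + 4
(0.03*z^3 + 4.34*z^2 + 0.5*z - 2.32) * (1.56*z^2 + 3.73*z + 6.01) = 0.0468*z^5 + 6.8823*z^4 + 17.1485*z^3 + 24.3292*z^2 - 5.6486*z - 13.9432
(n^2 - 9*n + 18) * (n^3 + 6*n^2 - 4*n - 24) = n^5 - 3*n^4 - 40*n^3 + 120*n^2 + 144*n - 432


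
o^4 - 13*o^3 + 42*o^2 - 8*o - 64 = (o - 8)*(o - 4)*(o - 2)*(o + 1)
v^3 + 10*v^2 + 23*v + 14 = (v + 1)*(v + 2)*(v + 7)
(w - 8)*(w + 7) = w^2 - w - 56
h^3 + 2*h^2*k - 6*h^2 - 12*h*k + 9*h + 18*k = (h - 3)^2*(h + 2*k)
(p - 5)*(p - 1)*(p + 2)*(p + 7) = p^4 + 3*p^3 - 35*p^2 - 39*p + 70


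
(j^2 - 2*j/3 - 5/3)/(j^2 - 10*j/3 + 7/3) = (3*j^2 - 2*j - 5)/(3*j^2 - 10*j + 7)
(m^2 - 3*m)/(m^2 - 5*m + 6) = m/(m - 2)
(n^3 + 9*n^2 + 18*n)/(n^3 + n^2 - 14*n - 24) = n*(n + 6)/(n^2 - 2*n - 8)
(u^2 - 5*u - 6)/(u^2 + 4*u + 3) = (u - 6)/(u + 3)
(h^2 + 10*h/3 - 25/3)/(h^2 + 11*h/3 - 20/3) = (3*h - 5)/(3*h - 4)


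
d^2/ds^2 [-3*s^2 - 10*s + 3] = -6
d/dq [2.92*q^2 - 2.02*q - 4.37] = 5.84*q - 2.02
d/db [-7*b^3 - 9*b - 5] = -21*b^2 - 9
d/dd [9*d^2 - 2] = 18*d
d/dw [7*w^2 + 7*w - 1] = 14*w + 7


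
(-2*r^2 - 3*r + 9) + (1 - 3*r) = -2*r^2 - 6*r + 10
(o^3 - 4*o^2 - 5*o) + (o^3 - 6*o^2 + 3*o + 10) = 2*o^3 - 10*o^2 - 2*o + 10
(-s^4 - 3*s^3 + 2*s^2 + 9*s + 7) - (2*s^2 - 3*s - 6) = -s^4 - 3*s^3 + 12*s + 13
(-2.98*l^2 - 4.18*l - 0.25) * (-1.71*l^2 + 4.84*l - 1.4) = 5.0958*l^4 - 7.2754*l^3 - 15.6317*l^2 + 4.642*l + 0.35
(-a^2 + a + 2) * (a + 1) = -a^3 + 3*a + 2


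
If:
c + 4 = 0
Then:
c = -4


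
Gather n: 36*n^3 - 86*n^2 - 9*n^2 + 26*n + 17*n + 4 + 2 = 36*n^3 - 95*n^2 + 43*n + 6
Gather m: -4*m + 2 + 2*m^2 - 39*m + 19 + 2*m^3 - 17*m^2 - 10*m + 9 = 2*m^3 - 15*m^2 - 53*m + 30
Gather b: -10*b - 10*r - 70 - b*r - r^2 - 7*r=b*(-r - 10) - r^2 - 17*r - 70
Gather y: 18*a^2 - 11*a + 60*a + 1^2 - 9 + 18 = 18*a^2 + 49*a + 10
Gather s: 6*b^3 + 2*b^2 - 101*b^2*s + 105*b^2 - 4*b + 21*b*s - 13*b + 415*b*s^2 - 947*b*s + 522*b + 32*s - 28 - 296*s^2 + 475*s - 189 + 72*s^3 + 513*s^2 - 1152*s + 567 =6*b^3 + 107*b^2 + 505*b + 72*s^3 + s^2*(415*b + 217) + s*(-101*b^2 - 926*b - 645) + 350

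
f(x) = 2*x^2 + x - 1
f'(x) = 4*x + 1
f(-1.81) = 3.74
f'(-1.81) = -6.24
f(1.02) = 2.10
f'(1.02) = 5.08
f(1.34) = 3.93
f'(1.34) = 6.36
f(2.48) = 13.78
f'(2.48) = 10.92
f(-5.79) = 60.26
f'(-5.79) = -22.16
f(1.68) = 6.32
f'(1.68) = 7.72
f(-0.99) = -0.03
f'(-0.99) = -2.96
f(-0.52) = -0.98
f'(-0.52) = -1.08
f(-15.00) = 434.00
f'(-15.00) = -59.00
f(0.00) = -1.00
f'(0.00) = 1.00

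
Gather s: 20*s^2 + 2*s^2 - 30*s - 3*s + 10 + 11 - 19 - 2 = 22*s^2 - 33*s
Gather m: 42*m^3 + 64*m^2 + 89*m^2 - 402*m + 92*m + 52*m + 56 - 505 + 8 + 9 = 42*m^3 + 153*m^2 - 258*m - 432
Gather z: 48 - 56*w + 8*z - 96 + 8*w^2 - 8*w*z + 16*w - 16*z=8*w^2 - 40*w + z*(-8*w - 8) - 48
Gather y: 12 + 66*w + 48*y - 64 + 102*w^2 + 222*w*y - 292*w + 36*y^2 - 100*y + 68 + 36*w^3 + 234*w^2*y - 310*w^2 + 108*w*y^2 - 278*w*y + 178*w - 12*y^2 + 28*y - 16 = 36*w^3 - 208*w^2 - 48*w + y^2*(108*w + 24) + y*(234*w^2 - 56*w - 24)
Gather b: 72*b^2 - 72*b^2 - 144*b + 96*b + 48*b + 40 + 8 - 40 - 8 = 0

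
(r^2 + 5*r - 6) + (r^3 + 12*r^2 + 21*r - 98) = r^3 + 13*r^2 + 26*r - 104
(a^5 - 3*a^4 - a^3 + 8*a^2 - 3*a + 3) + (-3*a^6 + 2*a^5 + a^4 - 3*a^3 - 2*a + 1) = -3*a^6 + 3*a^5 - 2*a^4 - 4*a^3 + 8*a^2 - 5*a + 4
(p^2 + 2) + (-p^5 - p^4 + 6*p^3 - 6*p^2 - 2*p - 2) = -p^5 - p^4 + 6*p^3 - 5*p^2 - 2*p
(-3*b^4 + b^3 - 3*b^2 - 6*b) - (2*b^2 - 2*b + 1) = -3*b^4 + b^3 - 5*b^2 - 4*b - 1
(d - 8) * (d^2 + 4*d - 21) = d^3 - 4*d^2 - 53*d + 168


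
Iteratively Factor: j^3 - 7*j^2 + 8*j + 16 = (j - 4)*(j^2 - 3*j - 4) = (j - 4)*(j + 1)*(j - 4)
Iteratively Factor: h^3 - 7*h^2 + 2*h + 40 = (h + 2)*(h^2 - 9*h + 20) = (h - 4)*(h + 2)*(h - 5)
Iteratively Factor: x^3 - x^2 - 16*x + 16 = (x - 1)*(x^2 - 16) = (x - 4)*(x - 1)*(x + 4)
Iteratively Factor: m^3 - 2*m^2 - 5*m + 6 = (m - 3)*(m^2 + m - 2) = (m - 3)*(m + 2)*(m - 1)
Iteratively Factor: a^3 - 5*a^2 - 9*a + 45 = (a - 3)*(a^2 - 2*a - 15) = (a - 3)*(a + 3)*(a - 5)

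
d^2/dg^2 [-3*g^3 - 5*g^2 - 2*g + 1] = -18*g - 10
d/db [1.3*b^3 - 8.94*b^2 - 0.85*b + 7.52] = 3.9*b^2 - 17.88*b - 0.85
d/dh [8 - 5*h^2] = -10*h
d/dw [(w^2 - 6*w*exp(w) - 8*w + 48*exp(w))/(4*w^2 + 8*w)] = (-3*w^3*exp(w) + 21*w^2*exp(w) + 5*w^2 - 48*exp(w))/(2*w^2*(w^2 + 4*w + 4))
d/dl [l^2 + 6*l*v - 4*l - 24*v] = 2*l + 6*v - 4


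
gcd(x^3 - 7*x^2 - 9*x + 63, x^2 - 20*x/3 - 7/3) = x - 7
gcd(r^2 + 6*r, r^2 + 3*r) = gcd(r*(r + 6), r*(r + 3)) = r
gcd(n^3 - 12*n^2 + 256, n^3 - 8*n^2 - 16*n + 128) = n^2 - 4*n - 32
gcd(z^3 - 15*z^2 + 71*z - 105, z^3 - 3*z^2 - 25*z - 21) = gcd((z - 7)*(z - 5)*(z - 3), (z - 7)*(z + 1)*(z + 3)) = z - 7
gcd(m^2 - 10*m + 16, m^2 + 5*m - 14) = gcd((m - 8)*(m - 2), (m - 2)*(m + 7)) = m - 2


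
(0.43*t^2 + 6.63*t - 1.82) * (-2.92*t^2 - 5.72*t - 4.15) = -1.2556*t^4 - 21.8192*t^3 - 34.3937*t^2 - 17.1041*t + 7.553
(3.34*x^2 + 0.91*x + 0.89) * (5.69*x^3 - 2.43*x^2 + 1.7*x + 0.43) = 19.0046*x^5 - 2.9383*x^4 + 8.5308*x^3 + 0.8205*x^2 + 1.9043*x + 0.3827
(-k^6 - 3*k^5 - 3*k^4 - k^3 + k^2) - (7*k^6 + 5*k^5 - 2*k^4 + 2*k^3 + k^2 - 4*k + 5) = -8*k^6 - 8*k^5 - k^4 - 3*k^3 + 4*k - 5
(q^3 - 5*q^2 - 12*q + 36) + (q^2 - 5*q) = q^3 - 4*q^2 - 17*q + 36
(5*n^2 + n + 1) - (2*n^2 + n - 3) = 3*n^2 + 4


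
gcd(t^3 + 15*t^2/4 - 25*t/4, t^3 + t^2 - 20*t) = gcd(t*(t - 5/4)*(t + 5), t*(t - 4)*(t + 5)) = t^2 + 5*t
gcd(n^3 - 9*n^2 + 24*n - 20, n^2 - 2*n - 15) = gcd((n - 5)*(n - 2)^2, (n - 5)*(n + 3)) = n - 5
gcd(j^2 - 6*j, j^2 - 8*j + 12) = j - 6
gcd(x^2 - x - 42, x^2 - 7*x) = x - 7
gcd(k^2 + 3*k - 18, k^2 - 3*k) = k - 3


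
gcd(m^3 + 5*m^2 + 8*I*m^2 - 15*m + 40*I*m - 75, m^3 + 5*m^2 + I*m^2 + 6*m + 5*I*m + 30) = m^2 + m*(5 + 3*I) + 15*I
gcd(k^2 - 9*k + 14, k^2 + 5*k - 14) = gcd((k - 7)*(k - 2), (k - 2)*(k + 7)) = k - 2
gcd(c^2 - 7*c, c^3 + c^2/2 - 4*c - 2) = 1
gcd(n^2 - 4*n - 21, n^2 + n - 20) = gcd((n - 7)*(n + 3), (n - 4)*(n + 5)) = 1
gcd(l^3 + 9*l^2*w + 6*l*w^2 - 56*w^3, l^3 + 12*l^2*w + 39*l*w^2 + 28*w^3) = l^2 + 11*l*w + 28*w^2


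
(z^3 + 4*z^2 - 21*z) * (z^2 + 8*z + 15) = z^5 + 12*z^4 + 26*z^3 - 108*z^2 - 315*z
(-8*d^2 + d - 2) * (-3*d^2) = 24*d^4 - 3*d^3 + 6*d^2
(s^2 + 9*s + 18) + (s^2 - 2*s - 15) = 2*s^2 + 7*s + 3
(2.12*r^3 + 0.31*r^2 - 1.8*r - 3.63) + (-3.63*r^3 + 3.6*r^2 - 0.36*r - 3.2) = -1.51*r^3 + 3.91*r^2 - 2.16*r - 6.83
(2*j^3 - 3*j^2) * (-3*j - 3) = -6*j^4 + 3*j^3 + 9*j^2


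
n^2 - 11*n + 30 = (n - 6)*(n - 5)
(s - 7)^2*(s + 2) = s^3 - 12*s^2 + 21*s + 98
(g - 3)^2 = g^2 - 6*g + 9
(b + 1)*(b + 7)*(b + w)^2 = b^4 + 2*b^3*w + 8*b^3 + b^2*w^2 + 16*b^2*w + 7*b^2 + 8*b*w^2 + 14*b*w + 7*w^2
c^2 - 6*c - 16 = (c - 8)*(c + 2)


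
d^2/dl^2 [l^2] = 2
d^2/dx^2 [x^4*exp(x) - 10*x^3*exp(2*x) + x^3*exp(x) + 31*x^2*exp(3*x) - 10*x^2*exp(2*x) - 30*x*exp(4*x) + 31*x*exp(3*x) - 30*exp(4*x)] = (x^4 - 40*x^3*exp(x) + 9*x^3 + 279*x^2*exp(2*x) - 160*x^2*exp(x) + 18*x^2 - 480*x*exp(3*x) + 651*x*exp(2*x) - 140*x*exp(x) + 6*x - 720*exp(3*x) + 248*exp(2*x) - 20*exp(x))*exp(x)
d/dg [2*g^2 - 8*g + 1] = 4*g - 8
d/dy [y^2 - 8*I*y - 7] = 2*y - 8*I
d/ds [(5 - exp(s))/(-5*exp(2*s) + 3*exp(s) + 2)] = (-(exp(s) - 5)*(10*exp(s) - 3) + 5*exp(2*s) - 3*exp(s) - 2)*exp(s)/(-5*exp(2*s) + 3*exp(s) + 2)^2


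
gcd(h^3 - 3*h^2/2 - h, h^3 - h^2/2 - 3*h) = h^2 - 2*h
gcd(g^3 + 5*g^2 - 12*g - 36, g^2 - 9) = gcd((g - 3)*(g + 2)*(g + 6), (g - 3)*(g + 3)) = g - 3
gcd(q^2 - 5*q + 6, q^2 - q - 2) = q - 2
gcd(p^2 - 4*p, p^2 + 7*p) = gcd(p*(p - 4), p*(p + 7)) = p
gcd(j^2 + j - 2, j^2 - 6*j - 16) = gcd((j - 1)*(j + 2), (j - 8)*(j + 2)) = j + 2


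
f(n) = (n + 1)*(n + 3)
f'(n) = 2*n + 4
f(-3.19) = 0.42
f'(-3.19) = -2.38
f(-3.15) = 0.32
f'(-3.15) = -2.30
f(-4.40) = 4.76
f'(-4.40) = -4.80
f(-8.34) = 39.20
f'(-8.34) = -12.68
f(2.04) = 15.32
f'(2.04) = 8.08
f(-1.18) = -0.33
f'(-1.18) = 1.64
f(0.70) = 6.29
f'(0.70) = 5.40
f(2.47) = 18.98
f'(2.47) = 8.94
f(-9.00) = 48.00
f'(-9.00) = -14.00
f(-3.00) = 0.00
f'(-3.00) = -2.00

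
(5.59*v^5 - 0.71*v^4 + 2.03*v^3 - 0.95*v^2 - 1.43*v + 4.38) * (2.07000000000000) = 11.5713*v^5 - 1.4697*v^4 + 4.2021*v^3 - 1.9665*v^2 - 2.9601*v + 9.0666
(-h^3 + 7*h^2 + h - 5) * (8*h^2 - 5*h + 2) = -8*h^5 + 61*h^4 - 29*h^3 - 31*h^2 + 27*h - 10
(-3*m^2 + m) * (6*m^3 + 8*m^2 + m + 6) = -18*m^5 - 18*m^4 + 5*m^3 - 17*m^2 + 6*m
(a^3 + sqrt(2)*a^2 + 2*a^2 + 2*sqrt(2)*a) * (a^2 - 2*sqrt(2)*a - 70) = a^5 - sqrt(2)*a^4 + 2*a^4 - 74*a^3 - 2*sqrt(2)*a^3 - 148*a^2 - 70*sqrt(2)*a^2 - 140*sqrt(2)*a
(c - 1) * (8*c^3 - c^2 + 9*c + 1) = 8*c^4 - 9*c^3 + 10*c^2 - 8*c - 1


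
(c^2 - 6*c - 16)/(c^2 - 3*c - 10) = (c - 8)/(c - 5)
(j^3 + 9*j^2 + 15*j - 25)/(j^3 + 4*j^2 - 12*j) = (j^3 + 9*j^2 + 15*j - 25)/(j*(j^2 + 4*j - 12))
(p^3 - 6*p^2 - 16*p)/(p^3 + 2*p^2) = (p - 8)/p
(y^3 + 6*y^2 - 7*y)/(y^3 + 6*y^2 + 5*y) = (y^2 + 6*y - 7)/(y^2 + 6*y + 5)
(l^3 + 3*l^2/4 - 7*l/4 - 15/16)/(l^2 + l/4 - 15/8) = l + 1/2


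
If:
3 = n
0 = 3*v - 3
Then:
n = 3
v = 1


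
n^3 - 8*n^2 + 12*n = n*(n - 6)*(n - 2)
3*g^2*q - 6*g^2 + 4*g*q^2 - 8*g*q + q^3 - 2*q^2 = (g + q)*(3*g + q)*(q - 2)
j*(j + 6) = j^2 + 6*j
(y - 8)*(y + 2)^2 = y^3 - 4*y^2 - 28*y - 32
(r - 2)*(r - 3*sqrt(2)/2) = r^2 - 3*sqrt(2)*r/2 - 2*r + 3*sqrt(2)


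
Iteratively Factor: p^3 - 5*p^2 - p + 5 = (p - 5)*(p^2 - 1) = (p - 5)*(p - 1)*(p + 1)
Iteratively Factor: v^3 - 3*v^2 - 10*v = (v - 5)*(v^2 + 2*v) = v*(v - 5)*(v + 2)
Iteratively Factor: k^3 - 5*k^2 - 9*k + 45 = (k - 5)*(k^2 - 9) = (k - 5)*(k - 3)*(k + 3)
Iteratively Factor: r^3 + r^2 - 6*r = (r - 2)*(r^2 + 3*r) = (r - 2)*(r + 3)*(r)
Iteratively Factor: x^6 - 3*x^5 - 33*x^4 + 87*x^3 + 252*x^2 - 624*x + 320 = (x - 1)*(x^5 - 2*x^4 - 35*x^3 + 52*x^2 + 304*x - 320) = (x - 5)*(x - 1)*(x^4 + 3*x^3 - 20*x^2 - 48*x + 64) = (x - 5)*(x - 1)*(x + 4)*(x^3 - x^2 - 16*x + 16) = (x - 5)*(x - 1)*(x + 4)^2*(x^2 - 5*x + 4) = (x - 5)*(x - 1)^2*(x + 4)^2*(x - 4)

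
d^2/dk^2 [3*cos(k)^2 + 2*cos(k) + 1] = -2*cos(k) - 6*cos(2*k)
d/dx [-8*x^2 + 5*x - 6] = 5 - 16*x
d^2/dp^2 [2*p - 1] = 0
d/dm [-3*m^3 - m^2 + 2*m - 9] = -9*m^2 - 2*m + 2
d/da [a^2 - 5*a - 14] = 2*a - 5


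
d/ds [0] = 0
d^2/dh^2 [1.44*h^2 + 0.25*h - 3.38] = 2.88000000000000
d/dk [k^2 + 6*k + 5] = 2*k + 6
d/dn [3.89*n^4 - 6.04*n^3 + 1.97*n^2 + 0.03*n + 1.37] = 15.56*n^3 - 18.12*n^2 + 3.94*n + 0.03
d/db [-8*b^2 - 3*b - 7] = -16*b - 3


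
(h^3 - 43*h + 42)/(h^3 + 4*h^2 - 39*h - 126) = (h - 1)/(h + 3)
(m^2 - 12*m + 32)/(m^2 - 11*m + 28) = (m - 8)/(m - 7)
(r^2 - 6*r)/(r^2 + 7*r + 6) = r*(r - 6)/(r^2 + 7*r + 6)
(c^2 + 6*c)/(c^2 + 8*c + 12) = c/(c + 2)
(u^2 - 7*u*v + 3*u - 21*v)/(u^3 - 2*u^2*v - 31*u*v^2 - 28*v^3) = (u + 3)/(u^2 + 5*u*v + 4*v^2)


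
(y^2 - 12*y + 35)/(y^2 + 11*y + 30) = (y^2 - 12*y + 35)/(y^2 + 11*y + 30)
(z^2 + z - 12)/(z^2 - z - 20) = (z - 3)/(z - 5)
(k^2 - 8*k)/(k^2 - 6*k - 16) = k/(k + 2)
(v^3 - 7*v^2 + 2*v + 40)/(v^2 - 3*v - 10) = v - 4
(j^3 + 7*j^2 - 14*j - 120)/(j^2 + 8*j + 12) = (j^2 + j - 20)/(j + 2)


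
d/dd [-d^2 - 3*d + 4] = -2*d - 3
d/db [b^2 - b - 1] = 2*b - 1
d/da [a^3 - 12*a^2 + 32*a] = 3*a^2 - 24*a + 32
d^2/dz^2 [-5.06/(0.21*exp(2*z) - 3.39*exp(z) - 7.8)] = (5.06*(0.42*exp(z) - 3.39)*(0.84*exp(z) - 6.78)*exp(z) + (4.2504*exp(z) - 17.1534)*(-0.21*exp(2*z) + 3.39*exp(z) + 7.8))*exp(z)/(-0.21*exp(2*z) + 3.39*exp(z) + 7.8)^3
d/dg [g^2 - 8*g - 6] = 2*g - 8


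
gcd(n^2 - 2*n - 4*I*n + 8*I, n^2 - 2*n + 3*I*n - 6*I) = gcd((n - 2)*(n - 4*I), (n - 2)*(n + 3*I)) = n - 2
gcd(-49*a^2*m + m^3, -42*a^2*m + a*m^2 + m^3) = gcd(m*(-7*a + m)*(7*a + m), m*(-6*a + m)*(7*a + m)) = 7*a*m + m^2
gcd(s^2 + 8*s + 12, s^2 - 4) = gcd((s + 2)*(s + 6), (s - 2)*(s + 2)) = s + 2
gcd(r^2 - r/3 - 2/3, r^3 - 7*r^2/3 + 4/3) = r^2 - r/3 - 2/3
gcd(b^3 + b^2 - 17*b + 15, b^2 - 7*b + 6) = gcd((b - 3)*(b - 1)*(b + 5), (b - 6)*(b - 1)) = b - 1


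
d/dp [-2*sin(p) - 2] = -2*cos(p)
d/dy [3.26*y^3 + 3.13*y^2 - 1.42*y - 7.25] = 9.78*y^2 + 6.26*y - 1.42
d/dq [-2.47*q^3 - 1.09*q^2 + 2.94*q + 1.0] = -7.41*q^2 - 2.18*q + 2.94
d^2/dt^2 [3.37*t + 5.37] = 0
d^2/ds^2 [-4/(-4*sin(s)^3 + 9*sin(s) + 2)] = 12*(-6*(4*sin(s)^2 - 3)^2*cos(s)^2 + (12*sin(s)^2 - 11)*(6*sin(s) + sin(3*s) + 2)*sin(s))/(6*sin(s) + sin(3*s) + 2)^3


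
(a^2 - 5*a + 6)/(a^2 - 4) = (a - 3)/(a + 2)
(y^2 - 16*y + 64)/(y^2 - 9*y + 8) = (y - 8)/(y - 1)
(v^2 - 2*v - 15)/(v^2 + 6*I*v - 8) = (v^2 - 2*v - 15)/(v^2 + 6*I*v - 8)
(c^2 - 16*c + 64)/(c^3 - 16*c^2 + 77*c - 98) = (c^2 - 16*c + 64)/(c^3 - 16*c^2 + 77*c - 98)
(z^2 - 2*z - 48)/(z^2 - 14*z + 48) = (z + 6)/(z - 6)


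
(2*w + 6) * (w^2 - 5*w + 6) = 2*w^3 - 4*w^2 - 18*w + 36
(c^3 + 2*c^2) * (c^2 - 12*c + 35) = c^5 - 10*c^4 + 11*c^3 + 70*c^2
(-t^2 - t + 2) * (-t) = t^3 + t^2 - 2*t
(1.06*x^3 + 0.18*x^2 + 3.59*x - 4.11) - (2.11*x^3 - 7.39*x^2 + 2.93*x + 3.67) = -1.05*x^3 + 7.57*x^2 + 0.66*x - 7.78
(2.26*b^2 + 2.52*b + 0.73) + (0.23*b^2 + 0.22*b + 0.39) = 2.49*b^2 + 2.74*b + 1.12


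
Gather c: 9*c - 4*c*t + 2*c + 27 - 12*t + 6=c*(11 - 4*t) - 12*t + 33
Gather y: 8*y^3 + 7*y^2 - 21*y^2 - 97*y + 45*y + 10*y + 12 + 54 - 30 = 8*y^3 - 14*y^2 - 42*y + 36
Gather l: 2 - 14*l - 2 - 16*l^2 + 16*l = -16*l^2 + 2*l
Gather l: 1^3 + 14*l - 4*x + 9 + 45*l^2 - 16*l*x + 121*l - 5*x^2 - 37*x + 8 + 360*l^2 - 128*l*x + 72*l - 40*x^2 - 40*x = 405*l^2 + l*(207 - 144*x) - 45*x^2 - 81*x + 18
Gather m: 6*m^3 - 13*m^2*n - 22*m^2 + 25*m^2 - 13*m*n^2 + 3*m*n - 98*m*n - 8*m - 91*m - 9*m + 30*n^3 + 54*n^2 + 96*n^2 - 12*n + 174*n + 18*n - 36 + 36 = 6*m^3 + m^2*(3 - 13*n) + m*(-13*n^2 - 95*n - 108) + 30*n^3 + 150*n^2 + 180*n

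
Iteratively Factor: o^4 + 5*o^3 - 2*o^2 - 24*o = (o)*(o^3 + 5*o^2 - 2*o - 24) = o*(o + 3)*(o^2 + 2*o - 8) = o*(o - 2)*(o + 3)*(o + 4)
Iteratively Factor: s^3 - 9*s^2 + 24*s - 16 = (s - 1)*(s^2 - 8*s + 16) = (s - 4)*(s - 1)*(s - 4)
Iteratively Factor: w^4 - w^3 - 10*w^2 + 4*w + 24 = (w + 2)*(w^3 - 3*w^2 - 4*w + 12) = (w - 3)*(w + 2)*(w^2 - 4) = (w - 3)*(w + 2)^2*(w - 2)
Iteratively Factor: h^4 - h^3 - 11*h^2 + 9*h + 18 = (h + 1)*(h^3 - 2*h^2 - 9*h + 18) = (h + 1)*(h + 3)*(h^2 - 5*h + 6) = (h - 2)*(h + 1)*(h + 3)*(h - 3)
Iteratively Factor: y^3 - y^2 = (y - 1)*(y^2) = y*(y - 1)*(y)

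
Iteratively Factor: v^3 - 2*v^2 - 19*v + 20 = (v + 4)*(v^2 - 6*v + 5) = (v - 5)*(v + 4)*(v - 1)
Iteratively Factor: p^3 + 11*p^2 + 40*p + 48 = (p + 4)*(p^2 + 7*p + 12) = (p + 4)^2*(p + 3)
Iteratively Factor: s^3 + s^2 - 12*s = (s)*(s^2 + s - 12) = s*(s + 4)*(s - 3)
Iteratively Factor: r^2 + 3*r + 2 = (r + 2)*(r + 1)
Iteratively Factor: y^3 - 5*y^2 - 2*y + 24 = (y + 2)*(y^2 - 7*y + 12) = (y - 3)*(y + 2)*(y - 4)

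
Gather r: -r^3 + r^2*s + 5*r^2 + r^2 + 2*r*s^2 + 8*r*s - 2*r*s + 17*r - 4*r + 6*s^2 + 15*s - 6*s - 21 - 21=-r^3 + r^2*(s + 6) + r*(2*s^2 + 6*s + 13) + 6*s^2 + 9*s - 42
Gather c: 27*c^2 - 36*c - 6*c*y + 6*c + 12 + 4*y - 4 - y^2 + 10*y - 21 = 27*c^2 + c*(-6*y - 30) - y^2 + 14*y - 13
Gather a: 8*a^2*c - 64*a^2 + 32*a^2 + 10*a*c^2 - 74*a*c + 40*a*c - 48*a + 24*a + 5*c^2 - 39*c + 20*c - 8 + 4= a^2*(8*c - 32) + a*(10*c^2 - 34*c - 24) + 5*c^2 - 19*c - 4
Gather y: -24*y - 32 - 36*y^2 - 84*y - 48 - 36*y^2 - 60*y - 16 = -72*y^2 - 168*y - 96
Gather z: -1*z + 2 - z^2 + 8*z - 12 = -z^2 + 7*z - 10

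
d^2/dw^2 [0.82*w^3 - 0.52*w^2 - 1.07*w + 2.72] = 4.92*w - 1.04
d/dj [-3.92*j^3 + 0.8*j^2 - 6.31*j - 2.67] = -11.76*j^2 + 1.6*j - 6.31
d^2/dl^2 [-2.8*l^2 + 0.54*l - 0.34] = -5.60000000000000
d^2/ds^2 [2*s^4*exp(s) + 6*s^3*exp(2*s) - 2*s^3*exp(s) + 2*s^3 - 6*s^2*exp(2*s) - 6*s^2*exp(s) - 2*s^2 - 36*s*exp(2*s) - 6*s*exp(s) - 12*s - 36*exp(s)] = 2*s^4*exp(s) + 24*s^3*exp(2*s) + 14*s^3*exp(s) + 48*s^2*exp(2*s) + 6*s^2*exp(s) - 156*s*exp(2*s) - 42*s*exp(s) + 12*s - 156*exp(2*s) - 60*exp(s) - 4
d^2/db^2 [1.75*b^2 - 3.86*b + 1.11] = 3.50000000000000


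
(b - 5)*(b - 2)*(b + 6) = b^3 - b^2 - 32*b + 60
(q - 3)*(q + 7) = q^2 + 4*q - 21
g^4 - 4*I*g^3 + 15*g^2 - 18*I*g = g*(g - 6*I)*(g - I)*(g + 3*I)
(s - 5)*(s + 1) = s^2 - 4*s - 5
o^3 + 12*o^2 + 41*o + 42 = (o + 2)*(o + 3)*(o + 7)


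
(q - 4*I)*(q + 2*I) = q^2 - 2*I*q + 8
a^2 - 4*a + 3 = (a - 3)*(a - 1)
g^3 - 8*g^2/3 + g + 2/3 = (g - 2)*(g - 1)*(g + 1/3)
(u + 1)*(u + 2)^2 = u^3 + 5*u^2 + 8*u + 4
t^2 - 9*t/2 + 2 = (t - 4)*(t - 1/2)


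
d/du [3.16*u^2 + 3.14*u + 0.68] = 6.32*u + 3.14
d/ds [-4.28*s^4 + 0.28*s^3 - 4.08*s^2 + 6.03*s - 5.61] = -17.12*s^3 + 0.84*s^2 - 8.16*s + 6.03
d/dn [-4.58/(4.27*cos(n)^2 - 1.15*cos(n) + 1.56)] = (5.267 - 39.1132*cos(n))*sin(n)/(4.27*cos(n)^2 - 1.15*cos(n) + 1.56)^2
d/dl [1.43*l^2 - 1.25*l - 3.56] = 2.86*l - 1.25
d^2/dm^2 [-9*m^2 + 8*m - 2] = -18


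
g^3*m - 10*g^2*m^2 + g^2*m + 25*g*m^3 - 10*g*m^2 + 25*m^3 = (g - 5*m)^2*(g*m + m)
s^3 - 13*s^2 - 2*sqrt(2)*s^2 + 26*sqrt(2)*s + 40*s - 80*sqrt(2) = (s - 8)*(s - 5)*(s - 2*sqrt(2))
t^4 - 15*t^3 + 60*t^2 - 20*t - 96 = (t - 8)*(t - 6)*(t - 2)*(t + 1)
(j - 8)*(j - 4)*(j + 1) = j^3 - 11*j^2 + 20*j + 32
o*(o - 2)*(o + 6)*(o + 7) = o^4 + 11*o^3 + 16*o^2 - 84*o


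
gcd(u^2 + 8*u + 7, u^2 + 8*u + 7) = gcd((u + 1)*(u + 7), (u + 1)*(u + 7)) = u^2 + 8*u + 7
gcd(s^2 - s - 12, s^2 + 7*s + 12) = s + 3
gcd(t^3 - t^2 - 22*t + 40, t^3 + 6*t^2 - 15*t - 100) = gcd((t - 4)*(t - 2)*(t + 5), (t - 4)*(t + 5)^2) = t^2 + t - 20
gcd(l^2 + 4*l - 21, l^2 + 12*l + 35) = l + 7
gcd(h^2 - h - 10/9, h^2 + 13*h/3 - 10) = h - 5/3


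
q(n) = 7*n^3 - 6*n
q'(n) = 21*n^2 - 6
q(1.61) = 19.55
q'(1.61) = 48.43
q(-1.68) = -23.11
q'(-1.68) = 53.27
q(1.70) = 24.19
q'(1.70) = 54.69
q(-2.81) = -138.46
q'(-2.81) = 159.82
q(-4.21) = -497.07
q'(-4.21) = 366.21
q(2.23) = 64.25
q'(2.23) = 98.43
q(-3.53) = -286.73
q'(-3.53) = 255.68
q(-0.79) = 1.29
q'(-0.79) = 7.11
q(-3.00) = -171.00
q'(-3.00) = 183.00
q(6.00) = 1476.00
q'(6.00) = 750.00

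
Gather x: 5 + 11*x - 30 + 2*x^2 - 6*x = 2*x^2 + 5*x - 25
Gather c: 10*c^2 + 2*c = 10*c^2 + 2*c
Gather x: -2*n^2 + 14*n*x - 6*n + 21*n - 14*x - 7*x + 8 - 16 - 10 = -2*n^2 + 15*n + x*(14*n - 21) - 18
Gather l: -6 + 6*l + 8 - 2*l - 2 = 4*l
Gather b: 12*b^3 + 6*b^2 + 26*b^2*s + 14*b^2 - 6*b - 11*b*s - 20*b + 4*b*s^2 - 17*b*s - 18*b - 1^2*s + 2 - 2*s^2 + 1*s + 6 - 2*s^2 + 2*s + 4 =12*b^3 + b^2*(26*s + 20) + b*(4*s^2 - 28*s - 44) - 4*s^2 + 2*s + 12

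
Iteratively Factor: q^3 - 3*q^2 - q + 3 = (q - 3)*(q^2 - 1) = (q - 3)*(q - 1)*(q + 1)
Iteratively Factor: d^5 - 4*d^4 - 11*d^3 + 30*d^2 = (d + 3)*(d^4 - 7*d^3 + 10*d^2) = (d - 5)*(d + 3)*(d^3 - 2*d^2) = d*(d - 5)*(d + 3)*(d^2 - 2*d) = d*(d - 5)*(d - 2)*(d + 3)*(d)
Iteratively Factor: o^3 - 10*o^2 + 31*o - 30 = (o - 2)*(o^2 - 8*o + 15) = (o - 5)*(o - 2)*(o - 3)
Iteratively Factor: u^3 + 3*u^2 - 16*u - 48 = (u - 4)*(u^2 + 7*u + 12) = (u - 4)*(u + 4)*(u + 3)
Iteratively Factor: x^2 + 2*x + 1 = (x + 1)*(x + 1)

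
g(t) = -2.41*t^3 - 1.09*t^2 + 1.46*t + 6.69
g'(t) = -7.23*t^2 - 2.18*t + 1.46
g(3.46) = -101.13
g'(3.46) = -92.64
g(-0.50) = 5.99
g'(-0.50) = 0.74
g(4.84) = -285.02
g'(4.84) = -178.46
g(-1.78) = 14.23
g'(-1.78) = -17.57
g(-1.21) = 7.60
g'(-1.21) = -6.49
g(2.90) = -57.02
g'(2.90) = -65.67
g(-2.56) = 36.24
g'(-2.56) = -40.34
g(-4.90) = 256.90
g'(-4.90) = -161.45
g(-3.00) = 57.57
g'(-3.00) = -57.07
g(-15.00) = 7873.29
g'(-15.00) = -1592.59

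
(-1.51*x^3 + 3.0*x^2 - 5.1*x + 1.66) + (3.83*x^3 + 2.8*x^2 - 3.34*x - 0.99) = 2.32*x^3 + 5.8*x^2 - 8.44*x + 0.67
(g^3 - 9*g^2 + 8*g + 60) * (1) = g^3 - 9*g^2 + 8*g + 60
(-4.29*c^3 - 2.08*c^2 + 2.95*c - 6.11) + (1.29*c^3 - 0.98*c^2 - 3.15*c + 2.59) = -3.0*c^3 - 3.06*c^2 - 0.2*c - 3.52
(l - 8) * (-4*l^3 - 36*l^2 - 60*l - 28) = -4*l^4 - 4*l^3 + 228*l^2 + 452*l + 224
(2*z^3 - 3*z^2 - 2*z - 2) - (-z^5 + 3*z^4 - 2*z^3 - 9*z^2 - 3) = z^5 - 3*z^4 + 4*z^3 + 6*z^2 - 2*z + 1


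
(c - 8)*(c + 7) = c^2 - c - 56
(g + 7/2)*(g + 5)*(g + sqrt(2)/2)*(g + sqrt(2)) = g^4 + 3*sqrt(2)*g^3/2 + 17*g^3/2 + 51*sqrt(2)*g^2/4 + 37*g^2/2 + 17*g/2 + 105*sqrt(2)*g/4 + 35/2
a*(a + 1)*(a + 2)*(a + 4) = a^4 + 7*a^3 + 14*a^2 + 8*a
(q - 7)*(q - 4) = q^2 - 11*q + 28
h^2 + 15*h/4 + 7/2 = (h + 7/4)*(h + 2)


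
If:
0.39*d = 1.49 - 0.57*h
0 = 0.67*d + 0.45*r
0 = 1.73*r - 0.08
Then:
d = -0.03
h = 2.64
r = 0.05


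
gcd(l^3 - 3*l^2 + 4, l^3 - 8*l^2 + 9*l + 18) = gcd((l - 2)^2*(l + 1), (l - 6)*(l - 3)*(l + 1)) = l + 1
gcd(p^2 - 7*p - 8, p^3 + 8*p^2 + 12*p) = 1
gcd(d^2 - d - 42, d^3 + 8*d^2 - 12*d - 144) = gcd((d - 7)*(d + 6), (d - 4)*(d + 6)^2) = d + 6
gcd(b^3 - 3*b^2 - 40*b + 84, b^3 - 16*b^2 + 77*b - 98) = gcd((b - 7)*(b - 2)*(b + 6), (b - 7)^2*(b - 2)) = b^2 - 9*b + 14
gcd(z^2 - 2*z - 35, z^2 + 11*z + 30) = z + 5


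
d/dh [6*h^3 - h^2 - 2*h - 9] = 18*h^2 - 2*h - 2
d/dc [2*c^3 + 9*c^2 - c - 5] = 6*c^2 + 18*c - 1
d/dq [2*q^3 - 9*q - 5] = 6*q^2 - 9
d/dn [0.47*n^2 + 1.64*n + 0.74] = 0.94*n + 1.64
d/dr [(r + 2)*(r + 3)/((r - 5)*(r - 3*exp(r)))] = ((r - 5)*(r + 2)*(r + 3)*(3*exp(r) - 1) + (r - 5)*(r - 3*exp(r))*(2*r + 5) - (r + 2)*(r + 3)*(r - 3*exp(r)))/((r - 5)^2*(r - 3*exp(r))^2)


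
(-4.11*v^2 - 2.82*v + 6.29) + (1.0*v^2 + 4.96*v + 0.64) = -3.11*v^2 + 2.14*v + 6.93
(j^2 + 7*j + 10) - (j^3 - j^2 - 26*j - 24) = -j^3 + 2*j^2 + 33*j + 34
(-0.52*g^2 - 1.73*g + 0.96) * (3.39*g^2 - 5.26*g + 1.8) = -1.7628*g^4 - 3.1295*g^3 + 11.4182*g^2 - 8.1636*g + 1.728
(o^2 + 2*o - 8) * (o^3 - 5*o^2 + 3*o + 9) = o^5 - 3*o^4 - 15*o^3 + 55*o^2 - 6*o - 72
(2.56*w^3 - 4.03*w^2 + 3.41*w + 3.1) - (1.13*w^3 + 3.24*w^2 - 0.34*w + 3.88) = 1.43*w^3 - 7.27*w^2 + 3.75*w - 0.78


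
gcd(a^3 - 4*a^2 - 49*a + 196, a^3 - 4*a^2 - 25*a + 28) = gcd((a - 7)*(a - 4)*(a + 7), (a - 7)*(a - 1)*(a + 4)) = a - 7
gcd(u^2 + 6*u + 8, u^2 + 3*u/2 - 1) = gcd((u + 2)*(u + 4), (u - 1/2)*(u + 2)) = u + 2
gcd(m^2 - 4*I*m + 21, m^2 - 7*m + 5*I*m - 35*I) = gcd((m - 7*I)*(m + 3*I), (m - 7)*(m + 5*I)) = 1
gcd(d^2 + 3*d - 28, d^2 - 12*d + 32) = d - 4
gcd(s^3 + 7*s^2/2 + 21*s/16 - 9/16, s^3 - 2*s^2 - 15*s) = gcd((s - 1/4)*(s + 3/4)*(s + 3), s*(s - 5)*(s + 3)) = s + 3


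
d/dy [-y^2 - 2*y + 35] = -2*y - 2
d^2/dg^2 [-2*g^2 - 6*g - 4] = -4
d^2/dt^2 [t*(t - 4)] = 2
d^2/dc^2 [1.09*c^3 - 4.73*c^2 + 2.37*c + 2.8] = 6.54*c - 9.46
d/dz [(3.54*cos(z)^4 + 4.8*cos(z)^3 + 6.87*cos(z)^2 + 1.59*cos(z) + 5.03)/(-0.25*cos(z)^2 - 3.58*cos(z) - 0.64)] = (1.77*cos(z)^5 + 39.2196*cos(z)^4 + 43.4304*cos(z)^3 + 33.4131*cos(z)^2 + 6.2786*cos(z) - 16.9898)*sin(z)/(0.0625*cos(z)^4 + 1.79*cos(z)^3 + 13.1364*cos(z)^2 + 4.5824*cos(z) + 0.4096)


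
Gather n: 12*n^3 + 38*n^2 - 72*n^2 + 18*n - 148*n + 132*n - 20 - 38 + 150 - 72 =12*n^3 - 34*n^2 + 2*n + 20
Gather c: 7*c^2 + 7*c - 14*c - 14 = 7*c^2 - 7*c - 14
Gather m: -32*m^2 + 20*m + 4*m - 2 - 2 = -32*m^2 + 24*m - 4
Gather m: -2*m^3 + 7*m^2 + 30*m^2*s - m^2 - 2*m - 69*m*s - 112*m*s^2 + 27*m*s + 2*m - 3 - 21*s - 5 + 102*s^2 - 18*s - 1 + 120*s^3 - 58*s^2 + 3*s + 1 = -2*m^3 + m^2*(30*s + 6) + m*(-112*s^2 - 42*s) + 120*s^3 + 44*s^2 - 36*s - 8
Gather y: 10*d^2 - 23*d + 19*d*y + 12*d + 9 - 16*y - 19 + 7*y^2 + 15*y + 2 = 10*d^2 - 11*d + 7*y^2 + y*(19*d - 1) - 8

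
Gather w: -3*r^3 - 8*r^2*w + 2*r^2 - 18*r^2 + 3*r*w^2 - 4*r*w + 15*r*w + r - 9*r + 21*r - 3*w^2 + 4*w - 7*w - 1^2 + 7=-3*r^3 - 16*r^2 + 13*r + w^2*(3*r - 3) + w*(-8*r^2 + 11*r - 3) + 6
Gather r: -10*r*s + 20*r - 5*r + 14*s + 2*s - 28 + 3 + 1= r*(15 - 10*s) + 16*s - 24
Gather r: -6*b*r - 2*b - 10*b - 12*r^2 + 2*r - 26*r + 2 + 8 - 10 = -12*b - 12*r^2 + r*(-6*b - 24)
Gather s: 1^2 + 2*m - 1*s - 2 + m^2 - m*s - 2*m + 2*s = m^2 + s*(1 - m) - 1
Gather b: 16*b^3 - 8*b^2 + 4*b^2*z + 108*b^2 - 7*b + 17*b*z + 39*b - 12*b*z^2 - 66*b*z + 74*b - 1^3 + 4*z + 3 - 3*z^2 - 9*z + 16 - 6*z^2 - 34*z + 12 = 16*b^3 + b^2*(4*z + 100) + b*(-12*z^2 - 49*z + 106) - 9*z^2 - 39*z + 30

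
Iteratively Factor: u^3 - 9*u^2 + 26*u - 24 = (u - 4)*(u^2 - 5*u + 6) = (u - 4)*(u - 2)*(u - 3)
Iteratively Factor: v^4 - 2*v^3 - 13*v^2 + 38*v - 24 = (v - 3)*(v^3 + v^2 - 10*v + 8) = (v - 3)*(v - 1)*(v^2 + 2*v - 8) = (v - 3)*(v - 2)*(v - 1)*(v + 4)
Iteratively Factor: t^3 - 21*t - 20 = (t + 4)*(t^2 - 4*t - 5) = (t - 5)*(t + 4)*(t + 1)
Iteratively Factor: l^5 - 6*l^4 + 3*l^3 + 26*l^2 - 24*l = (l)*(l^4 - 6*l^3 + 3*l^2 + 26*l - 24) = l*(l - 1)*(l^3 - 5*l^2 - 2*l + 24) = l*(l - 4)*(l - 1)*(l^2 - l - 6) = l*(l - 4)*(l - 3)*(l - 1)*(l + 2)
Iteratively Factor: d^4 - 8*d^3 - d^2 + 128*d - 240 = (d - 4)*(d^3 - 4*d^2 - 17*d + 60) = (d - 4)*(d + 4)*(d^2 - 8*d + 15) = (d - 5)*(d - 4)*(d + 4)*(d - 3)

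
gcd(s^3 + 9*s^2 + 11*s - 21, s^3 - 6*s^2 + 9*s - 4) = s - 1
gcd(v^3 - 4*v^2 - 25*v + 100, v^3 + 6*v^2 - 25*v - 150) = v^2 - 25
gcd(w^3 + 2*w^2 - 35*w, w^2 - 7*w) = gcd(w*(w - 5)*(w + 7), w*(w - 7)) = w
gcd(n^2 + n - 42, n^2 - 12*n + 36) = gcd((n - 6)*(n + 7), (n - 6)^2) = n - 6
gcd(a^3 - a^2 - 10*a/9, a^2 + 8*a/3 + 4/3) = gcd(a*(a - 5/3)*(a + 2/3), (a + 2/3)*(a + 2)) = a + 2/3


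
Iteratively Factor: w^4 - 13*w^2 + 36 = (w + 3)*(w^3 - 3*w^2 - 4*w + 12) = (w + 2)*(w + 3)*(w^2 - 5*w + 6) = (w - 3)*(w + 2)*(w + 3)*(w - 2)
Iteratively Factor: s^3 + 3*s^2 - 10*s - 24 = (s - 3)*(s^2 + 6*s + 8) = (s - 3)*(s + 2)*(s + 4)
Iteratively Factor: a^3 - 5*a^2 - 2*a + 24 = (a + 2)*(a^2 - 7*a + 12) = (a - 4)*(a + 2)*(a - 3)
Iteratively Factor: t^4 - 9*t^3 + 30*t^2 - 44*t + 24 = (t - 2)*(t^3 - 7*t^2 + 16*t - 12) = (t - 2)^2*(t^2 - 5*t + 6) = (t - 3)*(t - 2)^2*(t - 2)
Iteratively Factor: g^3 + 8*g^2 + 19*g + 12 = (g + 1)*(g^2 + 7*g + 12) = (g + 1)*(g + 3)*(g + 4)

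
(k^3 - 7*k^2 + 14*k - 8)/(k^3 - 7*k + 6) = (k - 4)/(k + 3)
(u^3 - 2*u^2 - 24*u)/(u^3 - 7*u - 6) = u*(-u^2 + 2*u + 24)/(-u^3 + 7*u + 6)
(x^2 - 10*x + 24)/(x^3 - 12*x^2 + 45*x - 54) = (x - 4)/(x^2 - 6*x + 9)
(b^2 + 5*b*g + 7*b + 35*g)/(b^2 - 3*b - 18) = (b^2 + 5*b*g + 7*b + 35*g)/(b^2 - 3*b - 18)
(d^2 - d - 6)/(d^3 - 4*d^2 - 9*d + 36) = (d + 2)/(d^2 - d - 12)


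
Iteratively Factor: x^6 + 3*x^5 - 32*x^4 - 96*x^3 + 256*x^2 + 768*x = (x)*(x^5 + 3*x^4 - 32*x^3 - 96*x^2 + 256*x + 768) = x*(x - 4)*(x^4 + 7*x^3 - 4*x^2 - 112*x - 192) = x*(x - 4)^2*(x^3 + 11*x^2 + 40*x + 48) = x*(x - 4)^2*(x + 4)*(x^2 + 7*x + 12) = x*(x - 4)^2*(x + 3)*(x + 4)*(x + 4)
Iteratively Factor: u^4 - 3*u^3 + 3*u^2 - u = (u - 1)*(u^3 - 2*u^2 + u) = (u - 1)^2*(u^2 - u) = u*(u - 1)^2*(u - 1)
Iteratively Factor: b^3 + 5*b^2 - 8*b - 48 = (b + 4)*(b^2 + b - 12) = (b + 4)^2*(b - 3)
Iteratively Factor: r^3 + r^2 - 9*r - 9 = (r - 3)*(r^2 + 4*r + 3) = (r - 3)*(r + 3)*(r + 1)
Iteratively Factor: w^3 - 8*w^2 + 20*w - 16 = (w - 2)*(w^2 - 6*w + 8) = (w - 2)^2*(w - 4)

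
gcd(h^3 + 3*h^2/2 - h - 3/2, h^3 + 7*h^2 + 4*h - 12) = h - 1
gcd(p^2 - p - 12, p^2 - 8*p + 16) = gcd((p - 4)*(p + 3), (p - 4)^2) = p - 4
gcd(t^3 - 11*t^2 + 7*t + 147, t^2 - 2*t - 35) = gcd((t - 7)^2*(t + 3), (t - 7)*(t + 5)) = t - 7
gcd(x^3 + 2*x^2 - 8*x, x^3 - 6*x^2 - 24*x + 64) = x^2 + 2*x - 8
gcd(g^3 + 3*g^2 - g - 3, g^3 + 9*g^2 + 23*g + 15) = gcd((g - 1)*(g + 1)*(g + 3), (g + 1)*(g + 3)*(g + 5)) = g^2 + 4*g + 3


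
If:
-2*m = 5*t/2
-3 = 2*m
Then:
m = -3/2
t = 6/5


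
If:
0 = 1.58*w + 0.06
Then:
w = -0.04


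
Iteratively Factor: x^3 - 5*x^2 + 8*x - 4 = (x - 2)*(x^2 - 3*x + 2) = (x - 2)^2*(x - 1)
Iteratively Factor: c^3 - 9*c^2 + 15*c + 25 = (c - 5)*(c^2 - 4*c - 5) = (c - 5)^2*(c + 1)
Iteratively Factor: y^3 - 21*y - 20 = (y + 1)*(y^2 - y - 20) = (y - 5)*(y + 1)*(y + 4)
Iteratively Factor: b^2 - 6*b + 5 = (b - 5)*(b - 1)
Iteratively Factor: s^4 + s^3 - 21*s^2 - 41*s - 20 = (s + 1)*(s^3 - 21*s - 20) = (s - 5)*(s + 1)*(s^2 + 5*s + 4) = (s - 5)*(s + 1)*(s + 4)*(s + 1)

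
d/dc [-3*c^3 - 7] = -9*c^2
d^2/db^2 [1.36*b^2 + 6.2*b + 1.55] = 2.72000000000000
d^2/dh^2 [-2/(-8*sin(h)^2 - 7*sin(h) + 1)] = 2*(-256*sin(h)^3 + 88*sin(h)^2 + 215*sin(h) + 114)/((sin(h) + 1)^2*(8*sin(h) - 1)^3)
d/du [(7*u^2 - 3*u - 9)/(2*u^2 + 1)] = (6*u^2 + 50*u - 3)/(4*u^4 + 4*u^2 + 1)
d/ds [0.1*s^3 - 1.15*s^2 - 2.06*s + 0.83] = 0.3*s^2 - 2.3*s - 2.06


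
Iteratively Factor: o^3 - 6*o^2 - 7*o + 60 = (o - 4)*(o^2 - 2*o - 15) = (o - 5)*(o - 4)*(o + 3)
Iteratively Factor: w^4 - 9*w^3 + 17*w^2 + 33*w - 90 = (w + 2)*(w^3 - 11*w^2 + 39*w - 45) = (w - 5)*(w + 2)*(w^2 - 6*w + 9) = (w - 5)*(w - 3)*(w + 2)*(w - 3)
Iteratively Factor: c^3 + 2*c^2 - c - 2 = (c - 1)*(c^2 + 3*c + 2) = (c - 1)*(c + 2)*(c + 1)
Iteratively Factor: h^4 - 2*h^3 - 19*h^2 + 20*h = (h - 1)*(h^3 - h^2 - 20*h) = (h - 5)*(h - 1)*(h^2 + 4*h) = (h - 5)*(h - 1)*(h + 4)*(h)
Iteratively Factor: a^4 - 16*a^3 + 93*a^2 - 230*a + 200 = (a - 2)*(a^3 - 14*a^2 + 65*a - 100) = (a - 5)*(a - 2)*(a^2 - 9*a + 20) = (a - 5)^2*(a - 2)*(a - 4)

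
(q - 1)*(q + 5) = q^2 + 4*q - 5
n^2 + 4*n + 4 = (n + 2)^2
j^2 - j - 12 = (j - 4)*(j + 3)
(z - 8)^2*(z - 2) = z^3 - 18*z^2 + 96*z - 128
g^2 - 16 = (g - 4)*(g + 4)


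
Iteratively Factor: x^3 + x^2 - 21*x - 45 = (x - 5)*(x^2 + 6*x + 9) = (x - 5)*(x + 3)*(x + 3)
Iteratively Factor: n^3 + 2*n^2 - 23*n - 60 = (n + 3)*(n^2 - n - 20) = (n + 3)*(n + 4)*(n - 5)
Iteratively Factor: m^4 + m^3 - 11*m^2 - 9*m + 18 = (m + 3)*(m^3 - 2*m^2 - 5*m + 6) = (m + 2)*(m + 3)*(m^2 - 4*m + 3) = (m - 1)*(m + 2)*(m + 3)*(m - 3)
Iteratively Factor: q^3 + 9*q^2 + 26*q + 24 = (q + 2)*(q^2 + 7*q + 12) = (q + 2)*(q + 4)*(q + 3)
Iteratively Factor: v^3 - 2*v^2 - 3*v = (v - 3)*(v^2 + v) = (v - 3)*(v + 1)*(v)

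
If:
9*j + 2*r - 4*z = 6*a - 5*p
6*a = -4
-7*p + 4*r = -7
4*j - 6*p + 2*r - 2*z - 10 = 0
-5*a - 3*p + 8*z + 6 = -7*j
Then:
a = -2/3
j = 491/647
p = -4063/1941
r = -10507/1941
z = -5077/1941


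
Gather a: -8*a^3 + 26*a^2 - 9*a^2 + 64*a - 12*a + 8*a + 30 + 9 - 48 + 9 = -8*a^3 + 17*a^2 + 60*a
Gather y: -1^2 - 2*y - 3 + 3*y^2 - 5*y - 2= 3*y^2 - 7*y - 6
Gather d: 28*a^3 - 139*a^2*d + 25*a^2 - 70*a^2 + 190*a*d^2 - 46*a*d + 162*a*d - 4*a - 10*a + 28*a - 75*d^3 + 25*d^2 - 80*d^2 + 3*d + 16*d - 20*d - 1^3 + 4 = 28*a^3 - 45*a^2 + 14*a - 75*d^3 + d^2*(190*a - 55) + d*(-139*a^2 + 116*a - 1) + 3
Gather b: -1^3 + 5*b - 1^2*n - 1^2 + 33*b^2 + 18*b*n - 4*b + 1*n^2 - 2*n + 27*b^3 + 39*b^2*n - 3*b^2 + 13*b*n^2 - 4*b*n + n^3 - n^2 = 27*b^3 + b^2*(39*n + 30) + b*(13*n^2 + 14*n + 1) + n^3 - 3*n - 2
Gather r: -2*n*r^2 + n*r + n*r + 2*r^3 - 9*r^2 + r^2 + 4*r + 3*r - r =2*r^3 + r^2*(-2*n - 8) + r*(2*n + 6)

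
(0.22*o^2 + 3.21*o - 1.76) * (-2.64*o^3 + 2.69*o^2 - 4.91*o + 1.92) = -0.5808*o^5 - 7.8826*o^4 + 12.2011*o^3 - 20.0731*o^2 + 14.8048*o - 3.3792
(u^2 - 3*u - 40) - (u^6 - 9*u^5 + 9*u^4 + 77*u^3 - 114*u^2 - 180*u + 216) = -u^6 + 9*u^5 - 9*u^4 - 77*u^3 + 115*u^2 + 177*u - 256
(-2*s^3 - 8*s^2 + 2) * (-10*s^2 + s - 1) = 20*s^5 + 78*s^4 - 6*s^3 - 12*s^2 + 2*s - 2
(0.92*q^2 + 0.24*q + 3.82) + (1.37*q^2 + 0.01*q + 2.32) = 2.29*q^2 + 0.25*q + 6.14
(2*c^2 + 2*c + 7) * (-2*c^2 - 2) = -4*c^4 - 4*c^3 - 18*c^2 - 4*c - 14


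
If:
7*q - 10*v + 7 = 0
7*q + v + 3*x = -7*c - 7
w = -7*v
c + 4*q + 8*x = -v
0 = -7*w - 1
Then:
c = -4591/18179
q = -333/343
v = 1/49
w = -1/7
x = 1336/2597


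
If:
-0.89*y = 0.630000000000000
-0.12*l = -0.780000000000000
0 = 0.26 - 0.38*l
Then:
No Solution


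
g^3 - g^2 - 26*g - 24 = (g - 6)*(g + 1)*(g + 4)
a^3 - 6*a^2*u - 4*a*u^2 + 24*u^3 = (a - 6*u)*(a - 2*u)*(a + 2*u)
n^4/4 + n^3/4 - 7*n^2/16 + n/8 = n*(n/4 + 1/2)*(n - 1/2)^2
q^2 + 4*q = q*(q + 4)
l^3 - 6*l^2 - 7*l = l*(l - 7)*(l + 1)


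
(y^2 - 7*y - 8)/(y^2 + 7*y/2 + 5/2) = 2*(y - 8)/(2*y + 5)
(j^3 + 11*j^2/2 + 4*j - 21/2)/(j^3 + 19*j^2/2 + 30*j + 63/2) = (j - 1)/(j + 3)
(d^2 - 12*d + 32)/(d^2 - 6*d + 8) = (d - 8)/(d - 2)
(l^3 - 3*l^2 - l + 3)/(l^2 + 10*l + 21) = (l^3 - 3*l^2 - l + 3)/(l^2 + 10*l + 21)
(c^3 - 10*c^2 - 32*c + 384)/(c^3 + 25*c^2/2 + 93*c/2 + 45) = 2*(c^2 - 16*c + 64)/(2*c^2 + 13*c + 15)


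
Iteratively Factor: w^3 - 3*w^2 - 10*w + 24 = (w + 3)*(w^2 - 6*w + 8) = (w - 2)*(w + 3)*(w - 4)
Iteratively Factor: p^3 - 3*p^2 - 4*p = (p)*(p^2 - 3*p - 4) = p*(p + 1)*(p - 4)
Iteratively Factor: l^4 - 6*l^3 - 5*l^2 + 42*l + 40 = (l + 1)*(l^3 - 7*l^2 + 2*l + 40) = (l + 1)*(l + 2)*(l^2 - 9*l + 20) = (l - 5)*(l + 1)*(l + 2)*(l - 4)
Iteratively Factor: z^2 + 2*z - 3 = (z + 3)*(z - 1)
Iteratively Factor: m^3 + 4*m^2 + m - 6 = (m + 3)*(m^2 + m - 2) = (m + 2)*(m + 3)*(m - 1)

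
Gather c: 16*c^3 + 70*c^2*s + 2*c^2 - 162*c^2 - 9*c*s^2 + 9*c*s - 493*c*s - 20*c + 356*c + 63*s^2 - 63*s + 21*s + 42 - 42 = 16*c^3 + c^2*(70*s - 160) + c*(-9*s^2 - 484*s + 336) + 63*s^2 - 42*s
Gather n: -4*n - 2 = -4*n - 2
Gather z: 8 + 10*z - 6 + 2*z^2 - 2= 2*z^2 + 10*z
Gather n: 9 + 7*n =7*n + 9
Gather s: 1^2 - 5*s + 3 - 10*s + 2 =6 - 15*s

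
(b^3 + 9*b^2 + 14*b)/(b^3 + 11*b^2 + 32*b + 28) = b/(b + 2)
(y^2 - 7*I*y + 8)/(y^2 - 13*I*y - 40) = (y + I)/(y - 5*I)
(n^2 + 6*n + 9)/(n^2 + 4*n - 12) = (n^2 + 6*n + 9)/(n^2 + 4*n - 12)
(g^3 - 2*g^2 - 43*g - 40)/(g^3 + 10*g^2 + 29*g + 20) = (g - 8)/(g + 4)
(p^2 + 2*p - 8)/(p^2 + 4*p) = (p - 2)/p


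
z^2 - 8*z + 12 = (z - 6)*(z - 2)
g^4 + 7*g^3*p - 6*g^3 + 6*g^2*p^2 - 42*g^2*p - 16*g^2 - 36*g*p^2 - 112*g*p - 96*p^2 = (g - 8)*(g + 2)*(g + p)*(g + 6*p)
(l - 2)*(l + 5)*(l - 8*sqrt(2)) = l^3 - 8*sqrt(2)*l^2 + 3*l^2 - 24*sqrt(2)*l - 10*l + 80*sqrt(2)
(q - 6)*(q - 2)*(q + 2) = q^3 - 6*q^2 - 4*q + 24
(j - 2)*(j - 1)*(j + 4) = j^3 + j^2 - 10*j + 8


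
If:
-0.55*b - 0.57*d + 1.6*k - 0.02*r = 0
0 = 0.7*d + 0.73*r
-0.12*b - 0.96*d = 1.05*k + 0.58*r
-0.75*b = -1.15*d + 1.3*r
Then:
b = 0.00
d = 0.00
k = 0.00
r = 0.00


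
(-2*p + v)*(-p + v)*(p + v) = 2*p^3 - p^2*v - 2*p*v^2 + v^3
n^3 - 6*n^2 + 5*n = n*(n - 5)*(n - 1)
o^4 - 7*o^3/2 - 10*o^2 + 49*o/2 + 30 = (o - 4)*(o - 3)*(o + 1)*(o + 5/2)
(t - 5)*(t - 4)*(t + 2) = t^3 - 7*t^2 + 2*t + 40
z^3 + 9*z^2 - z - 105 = (z - 3)*(z + 5)*(z + 7)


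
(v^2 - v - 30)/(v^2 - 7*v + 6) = (v + 5)/(v - 1)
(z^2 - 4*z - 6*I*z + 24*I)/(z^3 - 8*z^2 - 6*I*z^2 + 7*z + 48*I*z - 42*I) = (z - 4)/(z^2 - 8*z + 7)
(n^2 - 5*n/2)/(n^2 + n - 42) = n*(2*n - 5)/(2*(n^2 + n - 42))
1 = 1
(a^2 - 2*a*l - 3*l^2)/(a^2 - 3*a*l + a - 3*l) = (a + l)/(a + 1)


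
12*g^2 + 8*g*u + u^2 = (2*g + u)*(6*g + u)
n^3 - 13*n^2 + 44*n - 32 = (n - 8)*(n - 4)*(n - 1)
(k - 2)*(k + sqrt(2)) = k^2 - 2*k + sqrt(2)*k - 2*sqrt(2)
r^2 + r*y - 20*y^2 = (r - 4*y)*(r + 5*y)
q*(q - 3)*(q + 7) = q^3 + 4*q^2 - 21*q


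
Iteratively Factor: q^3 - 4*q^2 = (q)*(q^2 - 4*q) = q*(q - 4)*(q)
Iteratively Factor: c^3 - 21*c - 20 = (c + 1)*(c^2 - c - 20) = (c + 1)*(c + 4)*(c - 5)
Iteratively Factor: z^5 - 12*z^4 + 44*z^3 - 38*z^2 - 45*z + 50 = (z - 1)*(z^4 - 11*z^3 + 33*z^2 - 5*z - 50) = (z - 5)*(z - 1)*(z^3 - 6*z^2 + 3*z + 10) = (z - 5)*(z - 2)*(z - 1)*(z^2 - 4*z - 5) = (z - 5)*(z - 2)*(z - 1)*(z + 1)*(z - 5)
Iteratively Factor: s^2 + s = (s)*(s + 1)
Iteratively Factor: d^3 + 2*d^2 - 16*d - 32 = (d - 4)*(d^2 + 6*d + 8) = (d - 4)*(d + 2)*(d + 4)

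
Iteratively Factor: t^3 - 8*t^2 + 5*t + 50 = (t - 5)*(t^2 - 3*t - 10) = (t - 5)^2*(t + 2)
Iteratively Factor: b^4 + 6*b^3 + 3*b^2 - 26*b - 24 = (b + 3)*(b^3 + 3*b^2 - 6*b - 8) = (b - 2)*(b + 3)*(b^2 + 5*b + 4) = (b - 2)*(b + 3)*(b + 4)*(b + 1)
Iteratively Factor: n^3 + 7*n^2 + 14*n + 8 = (n + 2)*(n^2 + 5*n + 4) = (n + 2)*(n + 4)*(n + 1)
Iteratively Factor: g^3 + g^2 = (g + 1)*(g^2) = g*(g + 1)*(g)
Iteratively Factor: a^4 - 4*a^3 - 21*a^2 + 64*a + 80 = (a - 5)*(a^3 + a^2 - 16*a - 16) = (a - 5)*(a - 4)*(a^2 + 5*a + 4) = (a - 5)*(a - 4)*(a + 4)*(a + 1)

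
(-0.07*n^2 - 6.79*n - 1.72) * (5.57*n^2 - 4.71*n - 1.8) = -0.3899*n^4 - 37.4906*n^3 + 22.5265*n^2 + 20.3232*n + 3.096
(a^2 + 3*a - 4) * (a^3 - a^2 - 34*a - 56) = a^5 + 2*a^4 - 41*a^3 - 154*a^2 - 32*a + 224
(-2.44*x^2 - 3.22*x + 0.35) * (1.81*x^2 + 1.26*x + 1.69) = -4.4164*x^4 - 8.9026*x^3 - 7.5473*x^2 - 5.0008*x + 0.5915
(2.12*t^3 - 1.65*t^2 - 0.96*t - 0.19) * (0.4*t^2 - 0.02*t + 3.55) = 0.848*t^5 - 0.7024*t^4 + 7.175*t^3 - 5.9143*t^2 - 3.4042*t - 0.6745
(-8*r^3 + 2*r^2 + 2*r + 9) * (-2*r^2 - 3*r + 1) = 16*r^5 + 20*r^4 - 18*r^3 - 22*r^2 - 25*r + 9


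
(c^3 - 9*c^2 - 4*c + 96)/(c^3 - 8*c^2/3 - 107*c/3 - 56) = 3*(c - 4)/(3*c + 7)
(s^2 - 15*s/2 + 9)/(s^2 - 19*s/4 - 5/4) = 2*(-2*s^2 + 15*s - 18)/(-4*s^2 + 19*s + 5)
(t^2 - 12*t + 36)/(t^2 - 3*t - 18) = (t - 6)/(t + 3)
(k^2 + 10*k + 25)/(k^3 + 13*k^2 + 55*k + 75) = 1/(k + 3)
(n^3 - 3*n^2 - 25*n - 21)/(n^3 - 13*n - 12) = (n - 7)/(n - 4)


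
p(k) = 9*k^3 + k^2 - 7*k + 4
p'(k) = 27*k^2 + 2*k - 7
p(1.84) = 50.57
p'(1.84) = 88.09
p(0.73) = 2.92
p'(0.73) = 8.85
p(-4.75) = -904.73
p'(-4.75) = 592.69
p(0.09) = 3.38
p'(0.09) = -6.60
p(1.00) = 7.00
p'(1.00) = 22.00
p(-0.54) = 6.65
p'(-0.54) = -0.21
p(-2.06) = -56.01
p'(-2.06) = 103.46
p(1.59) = 31.58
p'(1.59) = 64.44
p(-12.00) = -15320.00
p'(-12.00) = 3857.00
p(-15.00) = -30041.00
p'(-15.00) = 6038.00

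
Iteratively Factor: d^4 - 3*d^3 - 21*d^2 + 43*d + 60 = (d + 4)*(d^3 - 7*d^2 + 7*d + 15) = (d - 5)*(d + 4)*(d^2 - 2*d - 3) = (d - 5)*(d - 3)*(d + 4)*(d + 1)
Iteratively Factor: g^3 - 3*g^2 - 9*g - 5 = (g + 1)*(g^2 - 4*g - 5) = (g - 5)*(g + 1)*(g + 1)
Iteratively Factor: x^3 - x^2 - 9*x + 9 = (x - 3)*(x^2 + 2*x - 3) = (x - 3)*(x - 1)*(x + 3)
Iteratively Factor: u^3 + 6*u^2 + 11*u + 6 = (u + 1)*(u^2 + 5*u + 6) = (u + 1)*(u + 3)*(u + 2)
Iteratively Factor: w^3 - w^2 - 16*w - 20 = (w - 5)*(w^2 + 4*w + 4) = (w - 5)*(w + 2)*(w + 2)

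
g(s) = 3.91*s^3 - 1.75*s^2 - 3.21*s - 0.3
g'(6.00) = 398.07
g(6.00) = 762.00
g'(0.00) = -3.21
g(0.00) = -0.30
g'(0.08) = -3.41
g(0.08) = -0.57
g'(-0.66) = 4.21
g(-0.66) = -0.07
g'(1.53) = 18.89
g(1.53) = 4.70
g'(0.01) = -3.24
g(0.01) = -0.33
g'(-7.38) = 661.49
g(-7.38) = -1643.54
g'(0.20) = -3.44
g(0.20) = -0.98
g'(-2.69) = 91.08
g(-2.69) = -80.44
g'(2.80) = 78.95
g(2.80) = 62.82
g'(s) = 11.73*s^2 - 3.5*s - 3.21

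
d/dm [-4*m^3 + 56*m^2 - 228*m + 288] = -12*m^2 + 112*m - 228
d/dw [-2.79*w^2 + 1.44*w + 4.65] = 1.44 - 5.58*w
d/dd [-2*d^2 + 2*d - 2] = 2 - 4*d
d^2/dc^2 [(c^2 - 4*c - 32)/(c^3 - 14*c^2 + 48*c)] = 2*(c^3 + 12*c^2 - 72*c + 144)/(c^3*(c^3 - 18*c^2 + 108*c - 216))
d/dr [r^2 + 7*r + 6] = 2*r + 7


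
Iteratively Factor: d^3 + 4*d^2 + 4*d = (d)*(d^2 + 4*d + 4) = d*(d + 2)*(d + 2)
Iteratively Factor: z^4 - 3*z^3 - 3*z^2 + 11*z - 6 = (z - 1)*(z^3 - 2*z^2 - 5*z + 6) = (z - 1)^2*(z^2 - z - 6) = (z - 3)*(z - 1)^2*(z + 2)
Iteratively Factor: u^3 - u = (u - 1)*(u^2 + u) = (u - 1)*(u + 1)*(u)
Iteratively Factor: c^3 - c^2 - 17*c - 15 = (c - 5)*(c^2 + 4*c + 3) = (c - 5)*(c + 1)*(c + 3)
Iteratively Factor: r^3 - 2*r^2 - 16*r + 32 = (r + 4)*(r^2 - 6*r + 8) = (r - 4)*(r + 4)*(r - 2)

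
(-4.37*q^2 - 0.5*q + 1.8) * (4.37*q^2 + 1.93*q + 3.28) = -19.0969*q^4 - 10.6191*q^3 - 7.4326*q^2 + 1.834*q + 5.904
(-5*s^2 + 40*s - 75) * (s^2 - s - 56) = -5*s^4 + 45*s^3 + 165*s^2 - 2165*s + 4200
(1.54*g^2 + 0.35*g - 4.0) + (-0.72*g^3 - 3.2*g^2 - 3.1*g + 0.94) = -0.72*g^3 - 1.66*g^2 - 2.75*g - 3.06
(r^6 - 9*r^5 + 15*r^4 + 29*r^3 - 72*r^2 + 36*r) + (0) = r^6 - 9*r^5 + 15*r^4 + 29*r^3 - 72*r^2 + 36*r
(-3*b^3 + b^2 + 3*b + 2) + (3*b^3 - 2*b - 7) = b^2 + b - 5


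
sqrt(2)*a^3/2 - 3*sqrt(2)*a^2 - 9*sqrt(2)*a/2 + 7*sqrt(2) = (a - 7)*(a - 1)*(sqrt(2)*a/2 + sqrt(2))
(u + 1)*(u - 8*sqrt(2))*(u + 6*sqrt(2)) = u^3 - 2*sqrt(2)*u^2 + u^2 - 96*u - 2*sqrt(2)*u - 96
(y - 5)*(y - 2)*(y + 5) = y^3 - 2*y^2 - 25*y + 50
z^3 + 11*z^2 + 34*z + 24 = (z + 1)*(z + 4)*(z + 6)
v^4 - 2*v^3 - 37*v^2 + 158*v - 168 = (v - 4)*(v - 3)*(v - 2)*(v + 7)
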